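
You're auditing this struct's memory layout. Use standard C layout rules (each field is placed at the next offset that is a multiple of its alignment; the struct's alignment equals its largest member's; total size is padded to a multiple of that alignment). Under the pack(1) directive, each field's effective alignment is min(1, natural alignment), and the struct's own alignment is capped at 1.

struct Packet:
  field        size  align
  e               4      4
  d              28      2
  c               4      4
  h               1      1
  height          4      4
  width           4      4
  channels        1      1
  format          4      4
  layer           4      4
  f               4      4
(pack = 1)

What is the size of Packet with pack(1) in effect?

0..4  e  (4B, 1-aligned)
4..32  d  (28B, 1-aligned)
32..36  c  (4B, 1-aligned)
36..37  h  (1B, 1-aligned)
37..41  height  (4B, 1-aligned)
41..45  width  (4B, 1-aligned)
45..46  channels  (1B, 1-aligned)
46..50  format  (4B, 1-aligned)
50..54  layer  (4B, 1-aligned)
54..58  f  (4B, 1-aligned)
sizeof = 58, alignof = 1

58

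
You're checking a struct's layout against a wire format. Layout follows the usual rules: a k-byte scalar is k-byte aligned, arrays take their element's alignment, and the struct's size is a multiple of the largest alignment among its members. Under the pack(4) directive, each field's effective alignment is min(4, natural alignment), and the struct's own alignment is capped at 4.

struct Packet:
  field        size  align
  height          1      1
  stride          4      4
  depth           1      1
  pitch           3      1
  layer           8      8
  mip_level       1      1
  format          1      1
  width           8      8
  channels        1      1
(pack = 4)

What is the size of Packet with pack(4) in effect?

height at 0 (size 1, align 1) → ends 1
pad 3 to align 4 for stride
stride at 4 (size 4, align 4) → ends 8
depth at 8 (size 1, align 1) → ends 9
pitch at 9 (size 3, align 1) → ends 12
layer at 12 (size 8, align 4) → ends 20
mip_level at 20 (size 1, align 1) → ends 21
format at 21 (size 1, align 1) → ends 22
pad 2 to align 4 for width
width at 24 (size 8, align 4) → ends 32
channels at 32 (size 1, align 1) → ends 33
tail pad 3 to reach multiple of 4
total 36 bytes, alignment 4

36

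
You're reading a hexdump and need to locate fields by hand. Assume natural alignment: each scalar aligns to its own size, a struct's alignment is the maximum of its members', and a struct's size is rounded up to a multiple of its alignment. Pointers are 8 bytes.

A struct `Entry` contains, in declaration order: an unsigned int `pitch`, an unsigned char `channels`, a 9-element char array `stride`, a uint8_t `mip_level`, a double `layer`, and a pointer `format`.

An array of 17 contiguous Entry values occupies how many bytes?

544

pitch at 0 (size 4, align 4) → ends 4
channels at 4 (size 1, align 1) → ends 5
stride at 5 (size 9, align 1) → ends 14
mip_level at 14 (size 1, align 1) → ends 15
pad 1 to align 8 for layer
layer at 16 (size 8, align 8) → ends 24
format at 24 (size 8, align 8) → ends 32
total 32 bytes, alignment 8
array of 17: 17 × 32 = 544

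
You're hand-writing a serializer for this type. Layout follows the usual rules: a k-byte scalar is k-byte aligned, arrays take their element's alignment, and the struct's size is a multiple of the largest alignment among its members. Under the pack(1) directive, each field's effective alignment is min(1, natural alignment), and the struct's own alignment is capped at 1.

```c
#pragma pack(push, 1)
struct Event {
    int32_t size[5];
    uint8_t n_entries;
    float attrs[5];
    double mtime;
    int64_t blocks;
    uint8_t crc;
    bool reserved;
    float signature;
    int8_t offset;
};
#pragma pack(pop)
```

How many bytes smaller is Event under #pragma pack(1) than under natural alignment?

natural layout:
  size at 0 (size 20, align 4) → ends 20
  n_entries at 20 (size 1, align 1) → ends 21
  pad 3 to align 4 for attrs
  attrs at 24 (size 20, align 4) → ends 44
  pad 4 to align 8 for mtime
  mtime at 48 (size 8, align 8) → ends 56
  blocks at 56 (size 8, align 8) → ends 64
  crc at 64 (size 1, align 1) → ends 65
  reserved at 65 (size 1, align 1) → ends 66
  pad 2 to align 4 for signature
  signature at 68 (size 4, align 4) → ends 72
  offset at 72 (size 1, align 1) → ends 73
  tail pad 7 to reach multiple of 8
  total 80 bytes, alignment 8
packed(1) layout:
  size at 0 (size 20, align 1) → ends 20
  n_entries at 20 (size 1, align 1) → ends 21
  attrs at 21 (size 20, align 1) → ends 41
  mtime at 41 (size 8, align 1) → ends 49
  blocks at 49 (size 8, align 1) → ends 57
  crc at 57 (size 1, align 1) → ends 58
  reserved at 58 (size 1, align 1) → ends 59
  signature at 59 (size 4, align 1) → ends 63
  offset at 63 (size 1, align 1) → ends 64
  total 64 bytes, alignment 1
80 − 64 = 16

16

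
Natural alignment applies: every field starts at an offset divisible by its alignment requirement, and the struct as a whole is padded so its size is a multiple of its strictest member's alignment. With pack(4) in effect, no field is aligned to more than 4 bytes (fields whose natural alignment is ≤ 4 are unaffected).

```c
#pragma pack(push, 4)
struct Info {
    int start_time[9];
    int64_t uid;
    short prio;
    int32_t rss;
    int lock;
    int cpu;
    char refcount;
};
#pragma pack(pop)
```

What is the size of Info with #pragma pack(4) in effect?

0..36  start_time  (36B, 4-aligned)
36..44  uid  (8B, 4-aligned)
44..46  prio  (2B, 2-aligned)
46..48  -- padding (2B)
48..52  rss  (4B, 4-aligned)
52..56  lock  (4B, 4-aligned)
56..60  cpu  (4B, 4-aligned)
60..61  refcount  (1B, 1-aligned)
61..64  -- tail padding (3B)
sizeof = 64, alignof = 4

64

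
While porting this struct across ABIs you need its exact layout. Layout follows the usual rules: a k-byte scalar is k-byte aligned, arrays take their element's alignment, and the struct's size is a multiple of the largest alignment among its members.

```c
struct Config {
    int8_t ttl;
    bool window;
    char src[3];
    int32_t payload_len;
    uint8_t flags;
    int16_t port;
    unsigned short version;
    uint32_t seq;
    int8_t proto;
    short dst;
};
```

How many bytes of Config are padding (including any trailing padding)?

7

ttl at 0 (size 1, align 1) → ends 1
window at 1 (size 1, align 1) → ends 2
src at 2 (size 3, align 1) → ends 5
pad 3 to align 4 for payload_len
payload_len at 8 (size 4, align 4) → ends 12
flags at 12 (size 1, align 1) → ends 13
pad 1 to align 2 for port
port at 14 (size 2, align 2) → ends 16
version at 16 (size 2, align 2) → ends 18
pad 2 to align 4 for seq
seq at 20 (size 4, align 4) → ends 24
proto at 24 (size 1, align 1) → ends 25
pad 1 to align 2 for dst
dst at 26 (size 2, align 2) → ends 28
total 28 bytes, alignment 4
data bytes 21, size 28 → padding 7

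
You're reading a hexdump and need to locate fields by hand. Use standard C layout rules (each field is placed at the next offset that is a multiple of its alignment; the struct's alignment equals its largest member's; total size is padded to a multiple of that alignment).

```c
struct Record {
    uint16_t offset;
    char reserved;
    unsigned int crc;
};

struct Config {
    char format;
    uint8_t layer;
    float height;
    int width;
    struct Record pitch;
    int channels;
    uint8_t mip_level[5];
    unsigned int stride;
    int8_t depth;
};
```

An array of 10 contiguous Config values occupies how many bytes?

Record: 0..2  offset  (2B, 2-aligned); 2..3  reserved  (1B, 1-aligned); 3..4  -- padding (1B); 4..8  crc  (4B, 4-aligned); sizeof = 8, alignof = 4
0..1  format  (1B, 1-aligned)
1..2  layer  (1B, 1-aligned)
2..4  -- padding (2B)
4..8  height  (4B, 4-aligned)
8..12  width  (4B, 4-aligned)
12..20  pitch  (8B, 4-aligned)
20..24  channels  (4B, 4-aligned)
24..29  mip_level  (5B, 1-aligned)
29..32  -- padding (3B)
32..36  stride  (4B, 4-aligned)
36..37  depth  (1B, 1-aligned)
37..40  -- tail padding (3B)
sizeof = 40, alignof = 4
array of 10: 10 × 40 = 400

400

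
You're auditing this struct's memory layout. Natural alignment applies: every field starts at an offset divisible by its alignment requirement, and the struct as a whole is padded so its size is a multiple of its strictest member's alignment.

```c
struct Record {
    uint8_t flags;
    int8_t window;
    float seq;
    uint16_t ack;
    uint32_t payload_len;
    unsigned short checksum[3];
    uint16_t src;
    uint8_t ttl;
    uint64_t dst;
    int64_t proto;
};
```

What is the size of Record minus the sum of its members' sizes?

0..1  flags  (1B, 1-aligned)
1..2  window  (1B, 1-aligned)
2..4  -- padding (2B)
4..8  seq  (4B, 4-aligned)
8..10  ack  (2B, 2-aligned)
10..12  -- padding (2B)
12..16  payload_len  (4B, 4-aligned)
16..22  checksum  (6B, 2-aligned)
22..24  src  (2B, 2-aligned)
24..25  ttl  (1B, 1-aligned)
25..32  -- padding (7B)
32..40  dst  (8B, 8-aligned)
40..48  proto  (8B, 8-aligned)
sizeof = 48, alignof = 8
data bytes 37, size 48 → padding 11

11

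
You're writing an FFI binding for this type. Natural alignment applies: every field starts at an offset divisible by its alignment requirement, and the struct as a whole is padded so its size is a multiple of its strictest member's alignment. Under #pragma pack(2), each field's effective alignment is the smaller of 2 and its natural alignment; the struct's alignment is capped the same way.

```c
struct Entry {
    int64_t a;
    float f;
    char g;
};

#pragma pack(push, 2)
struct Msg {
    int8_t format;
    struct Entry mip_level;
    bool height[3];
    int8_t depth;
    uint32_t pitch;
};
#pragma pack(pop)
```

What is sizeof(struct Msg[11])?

286

Entry: 0..8  a  (8B, 8-aligned); 8..12  f  (4B, 4-aligned); 12..13  g  (1B, 1-aligned); 13..16  -- tail padding (3B); sizeof = 16, alignof = 8
0..1  format  (1B, 1-aligned)
1..2  -- padding (1B)
2..18  mip_level  (16B, 2-aligned)
18..21  height  (3B, 1-aligned)
21..22  depth  (1B, 1-aligned)
22..26  pitch  (4B, 2-aligned)
sizeof = 26, alignof = 2
array of 11: 11 × 26 = 286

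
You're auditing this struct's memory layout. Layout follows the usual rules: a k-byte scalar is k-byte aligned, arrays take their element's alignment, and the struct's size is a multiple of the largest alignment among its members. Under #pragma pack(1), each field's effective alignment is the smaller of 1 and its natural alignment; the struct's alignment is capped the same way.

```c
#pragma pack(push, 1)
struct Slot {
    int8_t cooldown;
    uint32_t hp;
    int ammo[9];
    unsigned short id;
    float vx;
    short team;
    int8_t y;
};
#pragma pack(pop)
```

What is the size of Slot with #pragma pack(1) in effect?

50

cooldown at 0 (size 1, align 1) → ends 1
hp at 1 (size 4, align 1) → ends 5
ammo at 5 (size 36, align 1) → ends 41
id at 41 (size 2, align 1) → ends 43
vx at 43 (size 4, align 1) → ends 47
team at 47 (size 2, align 1) → ends 49
y at 49 (size 1, align 1) → ends 50
total 50 bytes, alignment 1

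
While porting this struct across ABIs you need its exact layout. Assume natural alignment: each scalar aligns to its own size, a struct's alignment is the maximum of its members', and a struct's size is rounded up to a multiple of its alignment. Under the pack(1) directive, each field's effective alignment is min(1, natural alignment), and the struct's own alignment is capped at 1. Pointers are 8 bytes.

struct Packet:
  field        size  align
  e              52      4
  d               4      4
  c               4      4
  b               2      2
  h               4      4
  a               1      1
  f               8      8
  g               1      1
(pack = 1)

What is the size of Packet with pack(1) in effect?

e at 0 (size 52, align 1) → ends 52
d at 52 (size 4, align 1) → ends 56
c at 56 (size 4, align 1) → ends 60
b at 60 (size 2, align 1) → ends 62
h at 62 (size 4, align 1) → ends 66
a at 66 (size 1, align 1) → ends 67
f at 67 (size 8, align 1) → ends 75
g at 75 (size 1, align 1) → ends 76
total 76 bytes, alignment 1

76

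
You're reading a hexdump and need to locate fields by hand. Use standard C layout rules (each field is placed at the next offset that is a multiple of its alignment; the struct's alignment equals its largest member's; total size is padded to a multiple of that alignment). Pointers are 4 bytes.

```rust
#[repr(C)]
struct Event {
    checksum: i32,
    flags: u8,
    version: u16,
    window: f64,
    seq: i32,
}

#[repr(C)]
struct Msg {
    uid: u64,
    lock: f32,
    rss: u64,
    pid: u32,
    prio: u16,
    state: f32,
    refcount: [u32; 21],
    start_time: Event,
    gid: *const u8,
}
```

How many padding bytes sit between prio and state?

Event: @0: checksum [4B, align 4] → 4; @4: flags [1B, align 1] → 5; +1 pad (align 2); @6: version [2B, align 2] → 8; @8: window [8B, align 8] → 16; @16: seq [4B, align 4] → 20; +4 tail pad (align 8); size 24, align 8
@0: uid [8B, align 8] → 8
@8: lock [4B, align 4] → 12
+4 pad (align 8)
@16: rss [8B, align 8] → 24
@24: pid [4B, align 4] → 28
@28: prio [2B, align 2] → 30
+2 pad (align 4)
@32: state [4B, align 4] → 36

2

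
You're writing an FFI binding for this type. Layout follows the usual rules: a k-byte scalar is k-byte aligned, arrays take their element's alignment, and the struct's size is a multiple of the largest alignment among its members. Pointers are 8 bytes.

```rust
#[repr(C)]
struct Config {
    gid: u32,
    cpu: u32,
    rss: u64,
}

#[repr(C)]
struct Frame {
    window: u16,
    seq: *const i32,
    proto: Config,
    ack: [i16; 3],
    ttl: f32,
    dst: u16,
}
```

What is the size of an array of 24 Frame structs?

1152

Config: 0..4  gid  (4B, 4-aligned); 4..8  cpu  (4B, 4-aligned); 8..16  rss  (8B, 8-aligned); sizeof = 16, alignof = 8
0..2  window  (2B, 2-aligned)
2..8  -- padding (6B)
8..16  seq  (8B, 8-aligned)
16..32  proto  (16B, 8-aligned)
32..38  ack  (6B, 2-aligned)
38..40  -- padding (2B)
40..44  ttl  (4B, 4-aligned)
44..46  dst  (2B, 2-aligned)
46..48  -- tail padding (2B)
sizeof = 48, alignof = 8
array of 24: 24 × 48 = 1152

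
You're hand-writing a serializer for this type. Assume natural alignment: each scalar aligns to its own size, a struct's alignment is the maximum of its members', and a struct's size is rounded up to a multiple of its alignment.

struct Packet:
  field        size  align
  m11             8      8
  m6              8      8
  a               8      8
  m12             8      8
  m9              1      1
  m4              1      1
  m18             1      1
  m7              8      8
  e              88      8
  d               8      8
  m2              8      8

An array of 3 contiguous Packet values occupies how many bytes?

0..8  m11  (8B, 8-aligned)
8..16  m6  (8B, 8-aligned)
16..24  a  (8B, 8-aligned)
24..32  m12  (8B, 8-aligned)
32..33  m9  (1B, 1-aligned)
33..34  m4  (1B, 1-aligned)
34..35  m18  (1B, 1-aligned)
35..40  -- padding (5B)
40..48  m7  (8B, 8-aligned)
48..136  e  (88B, 8-aligned)
136..144  d  (8B, 8-aligned)
144..152  m2  (8B, 8-aligned)
sizeof = 152, alignof = 8
array of 3: 3 × 152 = 456

456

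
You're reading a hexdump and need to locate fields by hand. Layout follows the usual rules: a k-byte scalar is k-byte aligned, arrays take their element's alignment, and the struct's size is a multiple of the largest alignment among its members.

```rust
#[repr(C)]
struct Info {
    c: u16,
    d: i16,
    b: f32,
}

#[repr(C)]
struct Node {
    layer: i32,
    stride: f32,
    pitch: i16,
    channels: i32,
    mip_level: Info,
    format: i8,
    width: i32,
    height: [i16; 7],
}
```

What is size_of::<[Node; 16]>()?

Info: @0: c [2B, align 2] → 2; @2: d [2B, align 2] → 4; @4: b [4B, align 4] → 8; size 8, align 4
@0: layer [4B, align 4] → 4
@4: stride [4B, align 4] → 8
@8: pitch [2B, align 2] → 10
+2 pad (align 4)
@12: channels [4B, align 4] → 16
@16: mip_level [8B, align 4] → 24
@24: format [1B, align 1] → 25
+3 pad (align 4)
@28: width [4B, align 4] → 32
@32: height [14B, align 2] → 46
+2 tail pad (align 4)
size 48, align 4
array of 16: 16 × 48 = 768

768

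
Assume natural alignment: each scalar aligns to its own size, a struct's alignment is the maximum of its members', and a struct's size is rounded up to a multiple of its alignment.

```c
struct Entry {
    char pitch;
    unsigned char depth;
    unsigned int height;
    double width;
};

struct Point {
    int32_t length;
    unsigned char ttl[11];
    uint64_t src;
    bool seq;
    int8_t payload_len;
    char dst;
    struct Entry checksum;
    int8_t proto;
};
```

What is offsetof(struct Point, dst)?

Entry: @0: pitch [1B, align 1] → 1; @1: depth [1B, align 1] → 2; +2 pad (align 4); @4: height [4B, align 4] → 8; @8: width [8B, align 8] → 16; size 16, align 8
@0: length [4B, align 4] → 4
@4: ttl [11B, align 1] → 15
+1 pad (align 8)
@16: src [8B, align 8] → 24
@24: seq [1B, align 1] → 25
@25: payload_len [1B, align 1] → 26
@26: dst [1B, align 1] → 27

26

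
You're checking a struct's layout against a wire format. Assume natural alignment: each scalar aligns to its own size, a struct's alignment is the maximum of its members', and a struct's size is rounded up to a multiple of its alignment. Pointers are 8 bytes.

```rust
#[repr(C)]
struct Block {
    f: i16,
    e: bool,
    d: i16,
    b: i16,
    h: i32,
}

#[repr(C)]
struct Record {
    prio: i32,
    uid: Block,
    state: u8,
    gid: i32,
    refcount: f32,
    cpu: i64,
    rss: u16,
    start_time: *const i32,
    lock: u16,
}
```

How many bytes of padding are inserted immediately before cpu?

Block: f at 0 (size 2, align 2) → ends 2; e at 2 (size 1, align 1) → ends 3; pad 1 to align 2 for d; d at 4 (size 2, align 2) → ends 6; b at 6 (size 2, align 2) → ends 8; h at 8 (size 4, align 4) → ends 12; total 12 bytes, alignment 4
prio at 0 (size 4, align 4) → ends 4
uid at 4 (size 12, align 4) → ends 16
state at 16 (size 1, align 1) → ends 17
pad 3 to align 4 for gid
gid at 20 (size 4, align 4) → ends 24
refcount at 24 (size 4, align 4) → ends 28
pad 4 to align 8 for cpu
cpu at 32 (size 8, align 8) → ends 40

4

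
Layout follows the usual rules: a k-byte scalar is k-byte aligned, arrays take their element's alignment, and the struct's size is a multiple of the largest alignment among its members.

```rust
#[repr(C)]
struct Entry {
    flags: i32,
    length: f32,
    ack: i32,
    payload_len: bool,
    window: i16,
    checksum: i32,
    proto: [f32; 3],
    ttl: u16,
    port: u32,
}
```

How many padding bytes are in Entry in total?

3

@0: flags [4B, align 4] → 4
@4: length [4B, align 4] → 8
@8: ack [4B, align 4] → 12
@12: payload_len [1B, align 1] → 13
+1 pad (align 2)
@14: window [2B, align 2] → 16
@16: checksum [4B, align 4] → 20
@20: proto [12B, align 4] → 32
@32: ttl [2B, align 2] → 34
+2 pad (align 4)
@36: port [4B, align 4] → 40
size 40, align 4
data bytes 37, size 40 → padding 3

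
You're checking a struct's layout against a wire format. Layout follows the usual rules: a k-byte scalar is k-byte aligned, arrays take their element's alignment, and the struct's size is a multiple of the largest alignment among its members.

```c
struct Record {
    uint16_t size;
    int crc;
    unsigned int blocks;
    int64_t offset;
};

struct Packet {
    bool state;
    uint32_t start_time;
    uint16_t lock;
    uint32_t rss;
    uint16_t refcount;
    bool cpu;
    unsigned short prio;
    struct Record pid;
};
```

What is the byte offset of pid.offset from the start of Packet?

40

Record: 0..2  size  (2B, 2-aligned); 2..4  -- padding (2B); 4..8  crc  (4B, 4-aligned); 8..12  blocks  (4B, 4-aligned); 12..16  -- padding (4B); 16..24  offset  (8B, 8-aligned); sizeof = 24, alignof = 8
0..1  state  (1B, 1-aligned)
1..4  -- padding (3B)
4..8  start_time  (4B, 4-aligned)
8..10  lock  (2B, 2-aligned)
10..12  -- padding (2B)
12..16  rss  (4B, 4-aligned)
16..18  refcount  (2B, 2-aligned)
18..19  cpu  (1B, 1-aligned)
19..20  -- padding (1B)
20..22  prio  (2B, 2-aligned)
22..24  -- padding (2B)
24..48  pid  (24B, 8-aligned)
within Record: offset at 16
24 + 16 = 40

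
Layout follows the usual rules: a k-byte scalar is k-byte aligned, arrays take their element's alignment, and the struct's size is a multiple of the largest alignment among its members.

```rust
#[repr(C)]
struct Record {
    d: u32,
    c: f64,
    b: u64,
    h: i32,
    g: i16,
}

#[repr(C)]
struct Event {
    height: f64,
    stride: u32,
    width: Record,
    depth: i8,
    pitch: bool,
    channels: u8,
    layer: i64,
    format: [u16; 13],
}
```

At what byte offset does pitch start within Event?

Record: d at 0 (size 4, align 4) → ends 4; pad 4 to align 8 for c; c at 8 (size 8, align 8) → ends 16; b at 16 (size 8, align 8) → ends 24; h at 24 (size 4, align 4) → ends 28; g at 28 (size 2, align 2) → ends 30; tail pad 2 to reach multiple of 8; total 32 bytes, alignment 8
height at 0 (size 8, align 8) → ends 8
stride at 8 (size 4, align 4) → ends 12
pad 4 to align 8 for width
width at 16 (size 32, align 8) → ends 48
depth at 48 (size 1, align 1) → ends 49
pitch at 49 (size 1, align 1) → ends 50

49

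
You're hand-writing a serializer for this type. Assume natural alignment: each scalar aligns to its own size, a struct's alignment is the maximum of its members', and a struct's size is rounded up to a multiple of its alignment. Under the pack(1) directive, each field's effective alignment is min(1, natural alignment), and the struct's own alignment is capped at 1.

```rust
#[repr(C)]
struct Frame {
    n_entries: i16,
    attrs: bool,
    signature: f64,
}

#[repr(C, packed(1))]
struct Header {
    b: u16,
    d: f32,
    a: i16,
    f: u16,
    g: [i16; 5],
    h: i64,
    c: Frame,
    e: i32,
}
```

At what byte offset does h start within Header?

20

Frame: n_entries at 0 (size 2, align 2) → ends 2; attrs at 2 (size 1, align 1) → ends 3; pad 5 to align 8 for signature; signature at 8 (size 8, align 8) → ends 16; total 16 bytes, alignment 8
b at 0 (size 2, align 1) → ends 2
d at 2 (size 4, align 1) → ends 6
a at 6 (size 2, align 1) → ends 8
f at 8 (size 2, align 1) → ends 10
g at 10 (size 10, align 1) → ends 20
h at 20 (size 8, align 1) → ends 28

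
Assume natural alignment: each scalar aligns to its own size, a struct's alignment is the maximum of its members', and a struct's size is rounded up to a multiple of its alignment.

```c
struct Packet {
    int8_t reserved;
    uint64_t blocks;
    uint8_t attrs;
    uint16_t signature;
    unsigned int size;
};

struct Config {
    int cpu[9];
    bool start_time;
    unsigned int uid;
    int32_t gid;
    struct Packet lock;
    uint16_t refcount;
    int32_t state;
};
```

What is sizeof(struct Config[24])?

1920

Packet: @0: reserved [1B, align 1] → 1; +7 pad (align 8); @8: blocks [8B, align 8] → 16; @16: attrs [1B, align 1] → 17; +1 pad (align 2); @18: signature [2B, align 2] → 20; @20: size [4B, align 4] → 24; size 24, align 8
@0: cpu [36B, align 4] → 36
@36: start_time [1B, align 1] → 37
+3 pad (align 4)
@40: uid [4B, align 4] → 44
@44: gid [4B, align 4] → 48
@48: lock [24B, align 8] → 72
@72: refcount [2B, align 2] → 74
+2 pad (align 4)
@76: state [4B, align 4] → 80
size 80, align 8
array of 24: 24 × 80 = 1920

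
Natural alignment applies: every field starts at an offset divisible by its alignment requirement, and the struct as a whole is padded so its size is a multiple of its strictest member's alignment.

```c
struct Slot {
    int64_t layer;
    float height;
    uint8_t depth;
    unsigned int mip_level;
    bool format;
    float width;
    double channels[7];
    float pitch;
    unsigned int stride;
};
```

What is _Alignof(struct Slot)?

8

member alignments: layer=8, height=4, depth=1, mip_level=4, format=1, width=4, channels=8, pitch=4, stride=4
max = 8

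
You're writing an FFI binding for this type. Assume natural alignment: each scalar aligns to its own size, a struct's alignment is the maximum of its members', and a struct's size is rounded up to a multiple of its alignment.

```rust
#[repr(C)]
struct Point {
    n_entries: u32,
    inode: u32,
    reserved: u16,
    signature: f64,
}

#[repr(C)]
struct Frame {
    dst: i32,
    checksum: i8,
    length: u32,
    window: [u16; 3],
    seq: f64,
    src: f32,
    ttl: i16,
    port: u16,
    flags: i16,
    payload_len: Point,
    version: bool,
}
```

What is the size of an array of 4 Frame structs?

Point: @0: n_entries [4B, align 4] → 4; @4: inode [4B, align 4] → 8; @8: reserved [2B, align 2] → 10; +6 pad (align 8); @16: signature [8B, align 8] → 24; size 24, align 8
@0: dst [4B, align 4] → 4
@4: checksum [1B, align 1] → 5
+3 pad (align 4)
@8: length [4B, align 4] → 12
@12: window [6B, align 2] → 18
+6 pad (align 8)
@24: seq [8B, align 8] → 32
@32: src [4B, align 4] → 36
@36: ttl [2B, align 2] → 38
@38: port [2B, align 2] → 40
@40: flags [2B, align 2] → 42
+6 pad (align 8)
@48: payload_len [24B, align 8] → 72
@72: version [1B, align 1] → 73
+7 tail pad (align 8)
size 80, align 8
array of 4: 4 × 80 = 320

320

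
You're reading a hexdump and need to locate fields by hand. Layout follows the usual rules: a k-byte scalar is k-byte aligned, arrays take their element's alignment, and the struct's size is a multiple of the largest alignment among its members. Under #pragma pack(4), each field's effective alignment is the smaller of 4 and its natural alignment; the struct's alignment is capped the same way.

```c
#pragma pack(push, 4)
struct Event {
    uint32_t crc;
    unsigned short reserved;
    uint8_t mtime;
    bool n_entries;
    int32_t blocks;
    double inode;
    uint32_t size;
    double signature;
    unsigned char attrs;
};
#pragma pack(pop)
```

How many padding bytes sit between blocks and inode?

0..4  crc  (4B, 4-aligned)
4..6  reserved  (2B, 2-aligned)
6..7  mtime  (1B, 1-aligned)
7..8  n_entries  (1B, 1-aligned)
8..12  blocks  (4B, 4-aligned)
12..20  inode  (8B, 4-aligned)

0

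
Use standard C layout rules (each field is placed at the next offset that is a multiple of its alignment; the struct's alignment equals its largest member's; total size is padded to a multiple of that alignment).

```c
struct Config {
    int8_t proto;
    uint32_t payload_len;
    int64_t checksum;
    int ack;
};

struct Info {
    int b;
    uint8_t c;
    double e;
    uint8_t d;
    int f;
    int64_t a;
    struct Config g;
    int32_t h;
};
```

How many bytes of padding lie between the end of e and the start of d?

0

Config: @0: proto [1B, align 1] → 1; +3 pad (align 4); @4: payload_len [4B, align 4] → 8; @8: checksum [8B, align 8] → 16; @16: ack [4B, align 4] → 20; +4 tail pad (align 8); size 24, align 8
@0: b [4B, align 4] → 4
@4: c [1B, align 1] → 5
+3 pad (align 8)
@8: e [8B, align 8] → 16
@16: d [1B, align 1] → 17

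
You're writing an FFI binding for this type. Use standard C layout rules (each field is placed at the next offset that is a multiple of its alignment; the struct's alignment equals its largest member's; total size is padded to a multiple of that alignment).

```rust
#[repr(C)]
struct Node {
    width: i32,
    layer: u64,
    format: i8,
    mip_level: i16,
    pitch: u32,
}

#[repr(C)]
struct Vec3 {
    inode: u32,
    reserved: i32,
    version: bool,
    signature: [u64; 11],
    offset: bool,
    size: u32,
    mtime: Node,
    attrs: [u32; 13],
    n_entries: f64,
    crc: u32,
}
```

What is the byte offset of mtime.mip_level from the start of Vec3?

Node: width at 0 (size 4, align 4) → ends 4; pad 4 to align 8 for layer; layer at 8 (size 8, align 8) → ends 16; format at 16 (size 1, align 1) → ends 17; pad 1 to align 2 for mip_level; mip_level at 18 (size 2, align 2) → ends 20; pitch at 20 (size 4, align 4) → ends 24; total 24 bytes, alignment 8
inode at 0 (size 4, align 4) → ends 4
reserved at 4 (size 4, align 4) → ends 8
version at 8 (size 1, align 1) → ends 9
pad 7 to align 8 for signature
signature at 16 (size 88, align 8) → ends 104
offset at 104 (size 1, align 1) → ends 105
pad 3 to align 4 for size
size at 108 (size 4, align 4) → ends 112
mtime at 112 (size 24, align 8) → ends 136
within Node: mip_level at 18
112 + 18 = 130

130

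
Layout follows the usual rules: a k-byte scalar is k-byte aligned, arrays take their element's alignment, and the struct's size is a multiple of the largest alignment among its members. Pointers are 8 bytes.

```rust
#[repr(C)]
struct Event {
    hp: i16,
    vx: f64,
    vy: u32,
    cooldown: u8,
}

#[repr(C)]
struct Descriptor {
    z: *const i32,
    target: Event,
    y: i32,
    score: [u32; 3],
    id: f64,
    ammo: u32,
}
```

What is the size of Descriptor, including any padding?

Event: 0..2  hp  (2B, 2-aligned); 2..8  -- padding (6B); 8..16  vx  (8B, 8-aligned); 16..20  vy  (4B, 4-aligned); 20..21  cooldown  (1B, 1-aligned); 21..24  -- tail padding (3B); sizeof = 24, alignof = 8
0..8  z  (8B, 8-aligned)
8..32  target  (24B, 8-aligned)
32..36  y  (4B, 4-aligned)
36..48  score  (12B, 4-aligned)
48..56  id  (8B, 8-aligned)
56..60  ammo  (4B, 4-aligned)
60..64  -- tail padding (4B)
sizeof = 64, alignof = 8

64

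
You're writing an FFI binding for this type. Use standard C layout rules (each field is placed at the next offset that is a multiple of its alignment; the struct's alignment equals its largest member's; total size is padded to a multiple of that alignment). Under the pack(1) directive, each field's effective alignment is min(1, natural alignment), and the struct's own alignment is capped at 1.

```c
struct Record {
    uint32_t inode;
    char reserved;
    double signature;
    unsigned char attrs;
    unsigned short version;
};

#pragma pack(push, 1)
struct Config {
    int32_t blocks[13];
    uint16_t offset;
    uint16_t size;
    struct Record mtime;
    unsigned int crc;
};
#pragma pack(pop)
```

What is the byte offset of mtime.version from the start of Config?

Record: 0..4  inode  (4B, 4-aligned); 4..5  reserved  (1B, 1-aligned); 5..8  -- padding (3B); 8..16  signature  (8B, 8-aligned); 16..17  attrs  (1B, 1-aligned); 17..18  -- padding (1B); 18..20  version  (2B, 2-aligned); 20..24  -- tail padding (4B); sizeof = 24, alignof = 8
0..52  blocks  (52B, 1-aligned)
52..54  offset  (2B, 1-aligned)
54..56  size  (2B, 1-aligned)
56..80  mtime  (24B, 1-aligned)
within Record: version at 18
56 + 18 = 74

74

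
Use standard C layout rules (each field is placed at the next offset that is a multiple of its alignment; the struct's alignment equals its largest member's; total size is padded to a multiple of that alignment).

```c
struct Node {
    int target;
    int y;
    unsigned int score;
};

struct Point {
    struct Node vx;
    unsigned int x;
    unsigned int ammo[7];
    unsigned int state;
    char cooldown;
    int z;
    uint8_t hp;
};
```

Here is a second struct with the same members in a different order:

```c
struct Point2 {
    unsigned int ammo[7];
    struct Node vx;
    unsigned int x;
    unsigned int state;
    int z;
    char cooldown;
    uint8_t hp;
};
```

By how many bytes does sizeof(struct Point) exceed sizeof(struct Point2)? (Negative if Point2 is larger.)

Node: target at 0 (size 4, align 4) → ends 4; y at 4 (size 4, align 4) → ends 8; score at 8 (size 4, align 4) → ends 12; total 12 bytes, alignment 4
vx at 0 (size 12, align 4) → ends 12
x at 12 (size 4, align 4) → ends 16
ammo at 16 (size 28, align 4) → ends 44
state at 44 (size 4, align 4) → ends 48
cooldown at 48 (size 1, align 1) → ends 49
pad 3 to align 4 for z
z at 52 (size 4, align 4) → ends 56
hp at 56 (size 1, align 1) → ends 57
tail pad 3 to reach multiple of 4
total 60 bytes, alignment 4
— Point2 —
ammo at 0 (size 28, align 4) → ends 28
vx at 28 (size 12, align 4) → ends 40
x at 40 (size 4, align 4) → ends 44
state at 44 (size 4, align 4) → ends 48
z at 48 (size 4, align 4) → ends 52
cooldown at 52 (size 1, align 1) → ends 53
hp at 53 (size 1, align 1) → ends 54
tail pad 2 to reach multiple of 4
total 56 bytes, alignment 4
60 − 56 = 4

4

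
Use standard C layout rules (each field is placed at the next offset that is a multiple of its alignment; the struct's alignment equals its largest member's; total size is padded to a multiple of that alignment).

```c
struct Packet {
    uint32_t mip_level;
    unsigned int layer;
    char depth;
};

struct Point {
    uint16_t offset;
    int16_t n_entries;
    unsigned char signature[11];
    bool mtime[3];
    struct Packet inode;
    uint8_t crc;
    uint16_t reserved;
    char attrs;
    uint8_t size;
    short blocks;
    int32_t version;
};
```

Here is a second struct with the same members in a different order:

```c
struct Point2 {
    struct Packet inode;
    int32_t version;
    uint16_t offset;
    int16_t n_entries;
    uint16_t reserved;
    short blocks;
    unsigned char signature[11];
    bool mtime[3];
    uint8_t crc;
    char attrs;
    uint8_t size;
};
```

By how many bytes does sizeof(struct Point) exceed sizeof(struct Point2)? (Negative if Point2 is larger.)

0

Packet: mip_level at 0 (size 4, align 4) → ends 4; layer at 4 (size 4, align 4) → ends 8; depth at 8 (size 1, align 1) → ends 9; tail pad 3 to reach multiple of 4; total 12 bytes, alignment 4
offset at 0 (size 2, align 2) → ends 2
n_entries at 2 (size 2, align 2) → ends 4
signature at 4 (size 11, align 1) → ends 15
mtime at 15 (size 3, align 1) → ends 18
pad 2 to align 4 for inode
inode at 20 (size 12, align 4) → ends 32
crc at 32 (size 1, align 1) → ends 33
pad 1 to align 2 for reserved
reserved at 34 (size 2, align 2) → ends 36
attrs at 36 (size 1, align 1) → ends 37
size at 37 (size 1, align 1) → ends 38
blocks at 38 (size 2, align 2) → ends 40
version at 40 (size 4, align 4) → ends 44
total 44 bytes, alignment 4
— Point2 —
inode at 0 (size 12, align 4) → ends 12
version at 12 (size 4, align 4) → ends 16
offset at 16 (size 2, align 2) → ends 18
n_entries at 18 (size 2, align 2) → ends 20
reserved at 20 (size 2, align 2) → ends 22
blocks at 22 (size 2, align 2) → ends 24
signature at 24 (size 11, align 1) → ends 35
mtime at 35 (size 3, align 1) → ends 38
crc at 38 (size 1, align 1) → ends 39
attrs at 39 (size 1, align 1) → ends 40
size at 40 (size 1, align 1) → ends 41
tail pad 3 to reach multiple of 4
total 44 bytes, alignment 4
44 − 44 = 0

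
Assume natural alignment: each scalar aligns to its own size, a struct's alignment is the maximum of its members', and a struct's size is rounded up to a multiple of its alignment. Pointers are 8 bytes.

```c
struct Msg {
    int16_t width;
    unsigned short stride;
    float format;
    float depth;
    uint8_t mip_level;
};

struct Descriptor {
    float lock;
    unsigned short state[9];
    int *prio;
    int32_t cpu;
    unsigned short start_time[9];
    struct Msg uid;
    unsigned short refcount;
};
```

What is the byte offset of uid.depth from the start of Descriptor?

64

Msg: @0: width [2B, align 2] → 2; @2: stride [2B, align 2] → 4; @4: format [4B, align 4] → 8; @8: depth [4B, align 4] → 12; @12: mip_level [1B, align 1] → 13; +3 tail pad (align 4); size 16, align 4
@0: lock [4B, align 4] → 4
@4: state [18B, align 2] → 22
+2 pad (align 8)
@24: prio [8B, align 8] → 32
@32: cpu [4B, align 4] → 36
@36: start_time [18B, align 2] → 54
+2 pad (align 4)
@56: uid [16B, align 4] → 72
within Msg: depth at 8
56 + 8 = 64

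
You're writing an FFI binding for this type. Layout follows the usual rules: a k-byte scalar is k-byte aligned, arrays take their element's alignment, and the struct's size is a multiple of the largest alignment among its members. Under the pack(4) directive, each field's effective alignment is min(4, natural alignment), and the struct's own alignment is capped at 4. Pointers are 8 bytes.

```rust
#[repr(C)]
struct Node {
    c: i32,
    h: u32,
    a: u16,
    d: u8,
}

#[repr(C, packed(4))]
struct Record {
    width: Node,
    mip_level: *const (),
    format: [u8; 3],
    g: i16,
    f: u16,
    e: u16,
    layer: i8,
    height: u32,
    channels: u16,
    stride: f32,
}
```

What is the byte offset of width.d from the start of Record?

10

Node: @0: c [4B, align 4] → 4; @4: h [4B, align 4] → 8; @8: a [2B, align 2] → 10; @10: d [1B, align 1] → 11; +1 tail pad (align 4); size 12, align 4
@0: width [12B, align 4] → 12
within Node: d at 10
0 + 10 = 10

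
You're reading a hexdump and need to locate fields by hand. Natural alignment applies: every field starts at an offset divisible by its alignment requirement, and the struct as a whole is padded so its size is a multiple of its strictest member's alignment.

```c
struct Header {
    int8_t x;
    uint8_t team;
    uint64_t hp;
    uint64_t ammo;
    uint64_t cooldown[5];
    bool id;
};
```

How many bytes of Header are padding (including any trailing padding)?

x at 0 (size 1, align 1) → ends 1
team at 1 (size 1, align 1) → ends 2
pad 6 to align 8 for hp
hp at 8 (size 8, align 8) → ends 16
ammo at 16 (size 8, align 8) → ends 24
cooldown at 24 (size 40, align 8) → ends 64
id at 64 (size 1, align 1) → ends 65
tail pad 7 to reach multiple of 8
total 72 bytes, alignment 8
data bytes 59, size 72 → padding 13

13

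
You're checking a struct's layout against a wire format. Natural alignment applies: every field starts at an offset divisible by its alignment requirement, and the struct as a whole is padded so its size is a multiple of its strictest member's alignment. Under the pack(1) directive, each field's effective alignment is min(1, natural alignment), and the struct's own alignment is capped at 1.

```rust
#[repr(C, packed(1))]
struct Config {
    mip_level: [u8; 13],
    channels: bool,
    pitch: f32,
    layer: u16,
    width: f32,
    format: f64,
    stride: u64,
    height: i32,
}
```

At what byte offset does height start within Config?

40

mip_level at 0 (size 13, align 1) → ends 13
channels at 13 (size 1, align 1) → ends 14
pitch at 14 (size 4, align 1) → ends 18
layer at 18 (size 2, align 1) → ends 20
width at 20 (size 4, align 1) → ends 24
format at 24 (size 8, align 1) → ends 32
stride at 32 (size 8, align 1) → ends 40
height at 40 (size 4, align 1) → ends 44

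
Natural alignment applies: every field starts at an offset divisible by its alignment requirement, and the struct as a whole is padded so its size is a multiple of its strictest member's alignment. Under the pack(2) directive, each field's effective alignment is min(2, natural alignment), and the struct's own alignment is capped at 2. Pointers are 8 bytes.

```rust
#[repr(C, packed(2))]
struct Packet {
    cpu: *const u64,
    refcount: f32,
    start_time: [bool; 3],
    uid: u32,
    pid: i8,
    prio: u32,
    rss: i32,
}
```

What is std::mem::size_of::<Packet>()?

0..8  cpu  (8B, 2-aligned)
8..12  refcount  (4B, 2-aligned)
12..15  start_time  (3B, 1-aligned)
15..16  -- padding (1B)
16..20  uid  (4B, 2-aligned)
20..21  pid  (1B, 1-aligned)
21..22  -- padding (1B)
22..26  prio  (4B, 2-aligned)
26..30  rss  (4B, 2-aligned)
sizeof = 30, alignof = 2

30 bytes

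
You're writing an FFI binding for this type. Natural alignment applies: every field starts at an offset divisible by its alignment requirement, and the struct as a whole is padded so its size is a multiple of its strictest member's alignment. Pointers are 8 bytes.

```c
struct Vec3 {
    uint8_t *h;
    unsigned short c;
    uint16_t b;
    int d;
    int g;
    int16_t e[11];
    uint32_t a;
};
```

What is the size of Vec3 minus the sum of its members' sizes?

h at 0 (size 8, align 8) → ends 8
c at 8 (size 2, align 2) → ends 10
b at 10 (size 2, align 2) → ends 12
d at 12 (size 4, align 4) → ends 16
g at 16 (size 4, align 4) → ends 20
e at 20 (size 22, align 2) → ends 42
pad 2 to align 4 for a
a at 44 (size 4, align 4) → ends 48
total 48 bytes, alignment 8
data bytes 46, size 48 → padding 2

2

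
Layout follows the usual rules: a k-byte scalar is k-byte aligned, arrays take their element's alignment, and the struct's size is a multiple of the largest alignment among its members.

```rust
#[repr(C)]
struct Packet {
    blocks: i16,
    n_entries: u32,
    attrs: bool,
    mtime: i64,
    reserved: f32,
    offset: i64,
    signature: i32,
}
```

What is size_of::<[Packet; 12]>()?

0..2  blocks  (2B, 2-aligned)
2..4  -- padding (2B)
4..8  n_entries  (4B, 4-aligned)
8..9  attrs  (1B, 1-aligned)
9..16  -- padding (7B)
16..24  mtime  (8B, 8-aligned)
24..28  reserved  (4B, 4-aligned)
28..32  -- padding (4B)
32..40  offset  (8B, 8-aligned)
40..44  signature  (4B, 4-aligned)
44..48  -- tail padding (4B)
sizeof = 48, alignof = 8
array of 12: 12 × 48 = 576

576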